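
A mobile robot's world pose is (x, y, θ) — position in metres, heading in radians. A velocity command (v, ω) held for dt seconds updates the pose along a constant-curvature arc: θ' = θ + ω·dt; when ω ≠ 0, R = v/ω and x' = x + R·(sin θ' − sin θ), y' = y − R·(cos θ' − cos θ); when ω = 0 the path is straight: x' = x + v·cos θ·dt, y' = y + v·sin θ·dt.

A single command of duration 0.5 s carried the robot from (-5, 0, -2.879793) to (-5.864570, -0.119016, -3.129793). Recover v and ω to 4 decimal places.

Δθ = -3.129793 − -2.879793 = -0.250000
ω = Δθ/dt = -0.250000/0.5 = -0.5000
R = Δx/(sin θ' − sin θ) = -3.5000
v = R·ω = -3.5000·-0.5000 = 1.7500

v = 1.7500, ω = -0.5000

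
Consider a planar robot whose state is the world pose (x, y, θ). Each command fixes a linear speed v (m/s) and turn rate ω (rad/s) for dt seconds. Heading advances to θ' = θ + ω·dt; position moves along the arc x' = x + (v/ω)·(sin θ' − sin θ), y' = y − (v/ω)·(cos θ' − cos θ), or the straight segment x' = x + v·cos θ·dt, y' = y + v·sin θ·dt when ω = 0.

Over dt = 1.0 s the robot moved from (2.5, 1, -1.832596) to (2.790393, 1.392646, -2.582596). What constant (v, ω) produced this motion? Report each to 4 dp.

v = -0.5000, ω = -0.7500

Δθ = -2.582596 − -1.832596 = -0.750000
ω = Δθ/dt = -0.750000/1.0 = -0.7500
R = −Δy/(cos θ' − cos θ) = 0.6667
v = R·ω = 0.6667·-0.7500 = -0.5000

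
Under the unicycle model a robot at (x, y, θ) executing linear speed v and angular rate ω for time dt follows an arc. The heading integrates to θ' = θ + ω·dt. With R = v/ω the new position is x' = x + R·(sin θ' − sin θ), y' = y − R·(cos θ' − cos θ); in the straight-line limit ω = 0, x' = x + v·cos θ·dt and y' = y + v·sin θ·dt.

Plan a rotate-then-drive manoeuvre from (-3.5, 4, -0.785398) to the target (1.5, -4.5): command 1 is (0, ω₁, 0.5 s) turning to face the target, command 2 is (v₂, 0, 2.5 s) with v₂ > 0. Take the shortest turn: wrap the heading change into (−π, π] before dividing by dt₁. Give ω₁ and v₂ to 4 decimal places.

heading to target = atan2(-4.5−4, 1.5−-3.5) = -1.0391
Δθ = wrap(-1.0391 − -0.7854) = -0.2537; ω₁ = Δθ/dt₁ = -0.5073
distance = √((1.5−-3.5)² + (-4.5−4)²) = 9.8615; v₂ = distance/dt₂ = 3.9446

ω₁ = -0.5073, v₂ = 3.9446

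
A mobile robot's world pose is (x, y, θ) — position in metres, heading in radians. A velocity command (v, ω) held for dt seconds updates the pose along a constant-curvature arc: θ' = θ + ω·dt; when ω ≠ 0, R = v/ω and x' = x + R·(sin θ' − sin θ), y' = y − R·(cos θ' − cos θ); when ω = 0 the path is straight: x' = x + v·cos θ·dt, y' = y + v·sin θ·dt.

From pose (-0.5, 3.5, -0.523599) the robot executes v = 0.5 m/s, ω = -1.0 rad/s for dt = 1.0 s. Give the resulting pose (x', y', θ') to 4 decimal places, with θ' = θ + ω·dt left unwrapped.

(-0.2506, 3.0906, -1.5236)

θ' = -0.5236 + -1.0·1.0 = -1.5236
R = v/ω = 0.5/-1.0 = -0.5000
x' = -0.5 + -0.5000·(sin -1.5236 − sin -0.5236) = -0.2506
y' = 3.5 − -0.5000·(cos -1.5236 − cos -0.5236) = 3.0906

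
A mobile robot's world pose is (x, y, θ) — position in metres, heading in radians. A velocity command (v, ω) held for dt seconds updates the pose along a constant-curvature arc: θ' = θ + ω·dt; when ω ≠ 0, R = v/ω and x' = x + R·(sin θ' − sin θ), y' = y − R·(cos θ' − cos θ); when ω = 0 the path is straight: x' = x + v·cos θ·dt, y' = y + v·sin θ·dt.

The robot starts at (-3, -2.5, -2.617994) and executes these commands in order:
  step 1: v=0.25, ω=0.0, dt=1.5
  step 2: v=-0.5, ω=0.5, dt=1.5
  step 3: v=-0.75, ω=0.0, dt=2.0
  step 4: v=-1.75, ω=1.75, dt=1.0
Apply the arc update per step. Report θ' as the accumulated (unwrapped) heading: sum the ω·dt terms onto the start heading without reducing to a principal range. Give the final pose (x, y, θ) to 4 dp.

step 1: θ'=-2.6180 (straight) → pose (-3.3248, -2.6875, -2.6180)
step 2: θ'=-1.8680 (R=-1.0000) → pose (-2.8686, -2.1143, -1.8680)
step 3: θ'=-1.8680 (straight) → pose (-2.4293, -0.6801, -1.8680)
step 4: θ'=-0.1180 (R=-1.0000) → pose (-3.2678, 0.6058, -0.1180)

(-3.2678, 0.6058, -0.1180)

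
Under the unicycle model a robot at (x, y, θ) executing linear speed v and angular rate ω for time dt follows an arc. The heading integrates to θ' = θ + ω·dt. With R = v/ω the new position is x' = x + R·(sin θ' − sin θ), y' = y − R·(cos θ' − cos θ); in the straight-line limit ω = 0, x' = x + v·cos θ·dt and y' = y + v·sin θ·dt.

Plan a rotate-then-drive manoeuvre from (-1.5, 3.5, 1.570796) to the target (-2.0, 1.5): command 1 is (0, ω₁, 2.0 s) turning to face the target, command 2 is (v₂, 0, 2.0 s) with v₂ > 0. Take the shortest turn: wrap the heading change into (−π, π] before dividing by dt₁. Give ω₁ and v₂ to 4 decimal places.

ω₁ = 1.4483, v₂ = 1.0308

heading to target = atan2(1.5−3.5, -2−-1.5) = -1.8158
Δθ = wrap(-1.8158 − 1.5708) = 2.8966; ω₁ = Δθ/dt₁ = 1.4483
distance = √((-2−-1.5)² + (1.5−3.5)²) = 2.0616; v₂ = distance/dt₂ = 1.0308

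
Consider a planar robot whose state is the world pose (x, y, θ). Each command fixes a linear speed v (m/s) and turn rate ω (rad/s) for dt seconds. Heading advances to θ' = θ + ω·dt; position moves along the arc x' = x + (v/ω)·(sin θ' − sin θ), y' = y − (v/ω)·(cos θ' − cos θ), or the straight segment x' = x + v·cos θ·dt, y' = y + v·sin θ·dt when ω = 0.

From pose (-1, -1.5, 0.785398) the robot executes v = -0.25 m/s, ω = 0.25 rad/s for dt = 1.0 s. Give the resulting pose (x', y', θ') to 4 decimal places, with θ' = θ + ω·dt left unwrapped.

θ' = 0.7854 + 0.25·1.0 = 1.0354
R = v/ω = -0.25/0.25 = -1.0000
x' = -1 + -1.0000·(sin 1.0354 − sin 0.7854) = -1.1530
y' = -1.5 − -1.0000·(cos 1.0354 − cos 0.7854) = -1.6969

(-1.1530, -1.6969, 1.0354)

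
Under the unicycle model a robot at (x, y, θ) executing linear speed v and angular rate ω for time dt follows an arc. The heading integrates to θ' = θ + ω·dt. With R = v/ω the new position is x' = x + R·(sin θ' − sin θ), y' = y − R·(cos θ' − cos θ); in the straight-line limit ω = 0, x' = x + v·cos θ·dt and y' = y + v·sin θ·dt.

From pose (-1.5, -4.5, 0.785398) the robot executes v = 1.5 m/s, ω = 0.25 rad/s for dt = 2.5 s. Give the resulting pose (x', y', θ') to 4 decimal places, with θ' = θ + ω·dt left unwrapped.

(0.1803, -1.2156, 1.4104)

θ' = 0.7854 + 0.25·2.5 = 1.4104
R = v/ω = 1.5/0.25 = 6.0000
x' = -1.5 + 6.0000·(sin 1.4104 − sin 0.7854) = 0.1803
y' = -4.5 − 6.0000·(cos 1.4104 − cos 0.7854) = -1.2156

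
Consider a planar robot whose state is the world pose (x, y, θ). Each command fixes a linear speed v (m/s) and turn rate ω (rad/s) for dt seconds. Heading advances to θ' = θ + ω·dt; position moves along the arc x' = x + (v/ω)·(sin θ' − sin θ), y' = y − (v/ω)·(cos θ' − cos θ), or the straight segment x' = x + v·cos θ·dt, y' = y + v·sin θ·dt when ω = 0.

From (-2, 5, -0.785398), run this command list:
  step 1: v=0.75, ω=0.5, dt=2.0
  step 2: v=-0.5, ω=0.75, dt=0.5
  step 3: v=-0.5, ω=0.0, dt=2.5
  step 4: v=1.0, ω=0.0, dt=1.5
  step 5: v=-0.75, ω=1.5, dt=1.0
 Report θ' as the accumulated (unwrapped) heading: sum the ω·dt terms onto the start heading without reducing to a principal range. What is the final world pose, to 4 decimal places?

step 1: θ'=0.2146 (R=1.5000) → pose (-0.6199, 4.5951, 0.2146)
step 2: θ'=0.5896 (R=-0.6667) → pose (-0.8486, 4.4978, 0.5896)
step 3: θ'=0.5896 (straight) → pose (-1.8876, 3.8028, 0.5896)
step 4: θ'=0.5896 (straight) → pose (-0.6408, 4.6368, 0.5896)
step 5: θ'=2.0896 (R=-0.5000) → pose (-0.7970, 3.9733, 2.0896)

(-0.7970, 3.9733, 2.0896)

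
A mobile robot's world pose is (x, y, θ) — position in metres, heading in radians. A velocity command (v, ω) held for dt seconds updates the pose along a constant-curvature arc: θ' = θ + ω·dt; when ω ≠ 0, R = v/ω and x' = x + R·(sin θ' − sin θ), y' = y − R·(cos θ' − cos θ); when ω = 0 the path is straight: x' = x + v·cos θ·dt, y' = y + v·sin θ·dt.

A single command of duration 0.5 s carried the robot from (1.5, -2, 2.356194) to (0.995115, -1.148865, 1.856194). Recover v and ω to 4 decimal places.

v = 2.0000, ω = -1.0000

Δθ = 1.856194 − 2.356194 = -0.500000
ω = Δθ/dt = -0.500000/0.5 = -1.0000
R = −Δy/(cos θ' − cos θ) = -2.0000
v = R·ω = -2.0000·-1.0000 = 2.0000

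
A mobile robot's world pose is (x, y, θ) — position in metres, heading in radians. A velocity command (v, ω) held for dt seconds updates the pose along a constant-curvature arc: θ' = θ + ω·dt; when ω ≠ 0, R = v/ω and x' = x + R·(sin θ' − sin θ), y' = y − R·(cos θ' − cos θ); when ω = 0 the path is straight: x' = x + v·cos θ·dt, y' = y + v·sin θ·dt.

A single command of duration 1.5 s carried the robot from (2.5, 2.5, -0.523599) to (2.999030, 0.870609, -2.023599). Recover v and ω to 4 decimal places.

v = 1.2500, ω = -1.0000

Δθ = -2.023599 − -0.523599 = -1.500000
ω = Δθ/dt = -1.500000/1.5 = -1.0000
R = −Δy/(cos θ' − cos θ) = -1.2500
v = R·ω = -1.2500·-1.0000 = 1.2500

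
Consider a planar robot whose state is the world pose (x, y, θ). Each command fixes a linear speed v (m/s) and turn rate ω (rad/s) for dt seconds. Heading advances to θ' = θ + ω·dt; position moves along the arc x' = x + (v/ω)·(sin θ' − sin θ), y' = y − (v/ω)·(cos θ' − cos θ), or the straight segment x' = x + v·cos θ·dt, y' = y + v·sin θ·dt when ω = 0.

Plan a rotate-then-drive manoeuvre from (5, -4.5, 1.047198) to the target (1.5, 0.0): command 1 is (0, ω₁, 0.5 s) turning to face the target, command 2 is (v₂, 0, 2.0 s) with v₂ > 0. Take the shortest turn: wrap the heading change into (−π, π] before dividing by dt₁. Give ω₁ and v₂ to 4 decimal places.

ω₁ = 2.3693, v₂ = 2.8504

heading to target = atan2(0−-4.5, 1.5−5) = 2.2318
Δθ = wrap(2.2318 − 1.0472) = 1.1846; ω₁ = Δθ/dt₁ = 2.3693
distance = √((1.5−5)² + (0−-4.5)²) = 5.7009; v₂ = distance/dt₂ = 2.8504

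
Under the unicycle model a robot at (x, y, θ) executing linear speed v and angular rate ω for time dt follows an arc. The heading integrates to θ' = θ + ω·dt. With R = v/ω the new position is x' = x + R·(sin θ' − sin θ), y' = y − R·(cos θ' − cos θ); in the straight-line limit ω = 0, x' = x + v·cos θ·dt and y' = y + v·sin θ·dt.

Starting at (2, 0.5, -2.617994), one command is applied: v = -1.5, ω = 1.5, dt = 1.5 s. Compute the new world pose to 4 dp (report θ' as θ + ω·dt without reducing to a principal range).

(1.8597, 2.2991, -0.3680)

θ' = -2.6180 + 1.5·1.5 = -0.3680
R = v/ω = -1.5/1.5 = -1.0000
x' = 2 + -1.0000·(sin -0.3680 − sin -2.6180) = 1.8597
y' = 0.5 − -1.0000·(cos -0.3680 − cos -2.6180) = 2.2991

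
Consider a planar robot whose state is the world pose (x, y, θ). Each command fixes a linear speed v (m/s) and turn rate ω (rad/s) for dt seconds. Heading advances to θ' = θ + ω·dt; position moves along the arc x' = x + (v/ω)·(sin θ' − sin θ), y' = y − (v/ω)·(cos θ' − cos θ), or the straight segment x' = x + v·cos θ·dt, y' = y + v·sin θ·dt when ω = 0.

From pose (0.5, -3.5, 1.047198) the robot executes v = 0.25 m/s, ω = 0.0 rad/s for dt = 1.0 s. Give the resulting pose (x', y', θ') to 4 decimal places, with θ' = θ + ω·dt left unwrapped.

θ' = 1.0472 + 0.0·1.0 = 1.0472
ω = 0 → straight: x' = 0.5 + 0.25·cos(1.0472)·1.0 = 0.6250
y' = -3.5 + 0.25·sin(1.0472)·1.0 = -3.2835

(0.6250, -3.2835, 1.0472)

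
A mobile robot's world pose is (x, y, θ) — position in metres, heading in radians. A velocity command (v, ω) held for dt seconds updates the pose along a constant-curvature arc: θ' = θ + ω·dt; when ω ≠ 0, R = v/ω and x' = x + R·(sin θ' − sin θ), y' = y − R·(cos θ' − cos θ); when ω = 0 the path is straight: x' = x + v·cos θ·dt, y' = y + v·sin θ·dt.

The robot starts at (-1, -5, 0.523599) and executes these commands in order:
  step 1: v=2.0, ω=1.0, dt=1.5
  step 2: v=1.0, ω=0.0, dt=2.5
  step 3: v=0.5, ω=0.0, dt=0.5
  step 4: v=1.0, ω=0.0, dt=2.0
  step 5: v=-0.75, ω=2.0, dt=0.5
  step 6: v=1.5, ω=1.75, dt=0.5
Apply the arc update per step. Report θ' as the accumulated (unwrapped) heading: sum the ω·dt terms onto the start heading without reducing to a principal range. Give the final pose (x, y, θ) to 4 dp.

step 1: θ'=2.0236 (R=2.0000) → pose (-0.2016, -2.3930, 2.0236)
step 2: θ'=2.0236 (straight) → pose (-1.2953, -0.1449, 2.0236)
step 3: θ'=2.0236 (straight) → pose (-1.4046, 0.0799, 2.0236)
step 4: θ'=2.0236 (straight) → pose (-2.2796, 1.8783, 2.0236)
step 5: θ'=3.0236 (R=-0.3750) → pose (-1.9866, 1.6700, 3.0236)
step 6: θ'=3.8986 (R=0.8571) → pose (-2.6761, 1.4419, 3.8986)

(-2.6761, 1.4419, 3.8986)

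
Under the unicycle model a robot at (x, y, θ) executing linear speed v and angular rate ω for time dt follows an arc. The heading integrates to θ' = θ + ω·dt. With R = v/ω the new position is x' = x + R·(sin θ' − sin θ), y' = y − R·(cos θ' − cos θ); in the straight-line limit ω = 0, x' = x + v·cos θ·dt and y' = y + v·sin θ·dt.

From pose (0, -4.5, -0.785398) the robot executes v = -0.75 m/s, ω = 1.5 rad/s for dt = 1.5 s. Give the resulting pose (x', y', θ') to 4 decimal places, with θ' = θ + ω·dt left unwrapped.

θ' = -0.7854 + 1.5·1.5 = 1.4646
R = v/ω = -0.75/1.5 = -0.5000
x' = 0 + -0.5000·(sin 1.4646 − sin -0.7854) = -0.8507
y' = -4.5 − -0.5000·(cos 1.4646 − cos -0.7854) = -4.8006

(-0.8507, -4.8006, 1.4646)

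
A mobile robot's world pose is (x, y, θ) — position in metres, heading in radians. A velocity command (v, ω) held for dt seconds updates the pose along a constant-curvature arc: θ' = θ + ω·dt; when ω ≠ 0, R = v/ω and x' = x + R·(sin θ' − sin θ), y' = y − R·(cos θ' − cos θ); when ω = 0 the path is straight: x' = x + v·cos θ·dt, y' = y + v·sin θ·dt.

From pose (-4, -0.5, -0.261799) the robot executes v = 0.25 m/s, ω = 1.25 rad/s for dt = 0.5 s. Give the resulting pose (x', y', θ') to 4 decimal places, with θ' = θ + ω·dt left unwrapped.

(-3.8772, -0.4938, 0.3632)

θ' = -0.2618 + 1.25·0.5 = 0.3632
R = v/ω = 0.25/1.25 = 0.2000
x' = -4 + 0.2000·(sin 0.3632 − sin -0.2618) = -3.8772
y' = -0.5 − 0.2000·(cos 0.3632 − cos -0.2618) = -0.4938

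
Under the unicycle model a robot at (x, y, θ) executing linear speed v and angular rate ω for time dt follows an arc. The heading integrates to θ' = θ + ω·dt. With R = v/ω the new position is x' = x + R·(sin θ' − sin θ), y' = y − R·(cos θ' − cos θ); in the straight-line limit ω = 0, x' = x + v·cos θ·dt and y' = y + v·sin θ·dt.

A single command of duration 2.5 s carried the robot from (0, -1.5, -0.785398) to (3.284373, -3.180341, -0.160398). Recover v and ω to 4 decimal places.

v = 1.5000, ω = 0.2500

Δθ = -0.160398 − -0.785398 = 0.625000
ω = Δθ/dt = 0.625000/2.5 = 0.2500
R = Δx/(sin θ' − sin θ) = 6.0000
v = R·ω = 6.0000·0.2500 = 1.5000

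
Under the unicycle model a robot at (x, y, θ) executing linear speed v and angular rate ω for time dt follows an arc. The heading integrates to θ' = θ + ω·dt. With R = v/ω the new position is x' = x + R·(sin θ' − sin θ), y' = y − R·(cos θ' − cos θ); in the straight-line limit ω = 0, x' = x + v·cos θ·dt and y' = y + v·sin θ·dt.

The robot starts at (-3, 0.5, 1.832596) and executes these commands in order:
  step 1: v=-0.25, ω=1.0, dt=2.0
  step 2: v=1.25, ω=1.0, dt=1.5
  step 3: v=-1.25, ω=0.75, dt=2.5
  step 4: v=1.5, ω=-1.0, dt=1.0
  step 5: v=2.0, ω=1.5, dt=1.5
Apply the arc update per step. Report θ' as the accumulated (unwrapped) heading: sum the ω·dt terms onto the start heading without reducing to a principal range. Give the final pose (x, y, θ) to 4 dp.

(-2.9974, 1.3961, 8.4576)

step 1: θ'=3.8326 (R=-0.2500) → pose (-2.5992, 0.3721, 3.8326)
step 2: θ'=5.3326 (R=1.2500) → pose (-2.8198, -1.3177, 5.3326)
step 3: θ'=7.2076 (R=-1.6667) → pose (-5.5065, -1.2825, 7.2076)
step 4: θ'=6.2076 (R=-1.5000) → pose (-4.1958, -0.6903, 6.2076)
step 5: θ'=8.4576 (R=1.3333) → pose (-2.9974, 1.3961, 8.4576)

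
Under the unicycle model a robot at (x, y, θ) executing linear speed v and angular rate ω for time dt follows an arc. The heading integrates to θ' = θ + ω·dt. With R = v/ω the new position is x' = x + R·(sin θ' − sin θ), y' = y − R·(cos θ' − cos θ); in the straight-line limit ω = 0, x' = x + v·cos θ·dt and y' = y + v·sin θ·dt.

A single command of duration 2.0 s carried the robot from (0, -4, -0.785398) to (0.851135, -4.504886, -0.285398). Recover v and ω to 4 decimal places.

v = 0.5000, ω = 0.2500

Δθ = -0.285398 − -0.785398 = 0.500000
ω = Δθ/dt = 0.500000/2.0 = 0.2500
R = Δx/(sin θ' − sin θ) = 2.0000
v = R·ω = 2.0000·0.2500 = 0.5000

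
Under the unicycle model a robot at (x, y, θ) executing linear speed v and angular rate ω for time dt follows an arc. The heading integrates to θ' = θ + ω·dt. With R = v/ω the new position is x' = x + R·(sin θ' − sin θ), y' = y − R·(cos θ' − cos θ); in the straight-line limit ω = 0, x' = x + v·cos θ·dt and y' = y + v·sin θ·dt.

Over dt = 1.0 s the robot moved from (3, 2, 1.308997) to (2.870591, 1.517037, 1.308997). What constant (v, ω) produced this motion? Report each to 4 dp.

Δθ = 1.308997 − 1.308997 = 0.000000
ω = Δθ/dt = 0.000000/1.0 = 0.0000
ω = 0 → v = (Δx·cos θ + Δy·sin θ)/dt = -0.5000

v = -0.5000, ω = 0.0000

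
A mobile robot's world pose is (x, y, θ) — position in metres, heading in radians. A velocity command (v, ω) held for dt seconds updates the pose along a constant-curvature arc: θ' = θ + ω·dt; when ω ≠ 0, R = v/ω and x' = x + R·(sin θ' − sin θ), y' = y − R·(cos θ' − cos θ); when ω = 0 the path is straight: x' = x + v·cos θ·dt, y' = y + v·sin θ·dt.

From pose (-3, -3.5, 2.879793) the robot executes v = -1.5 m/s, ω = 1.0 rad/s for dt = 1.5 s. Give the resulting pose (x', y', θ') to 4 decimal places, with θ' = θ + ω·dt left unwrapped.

θ' = 2.8798 + 1.0·1.5 = 4.3798
R = v/ω = -1.5/1.0 = -1.5000
x' = -3 + -1.5000·(sin 4.3798 − sin 2.8798) = -1.1940
y' = -3.5 − -1.5000·(cos 4.3798 − cos 2.8798) = -2.5409

(-1.1940, -2.5409, 4.3798)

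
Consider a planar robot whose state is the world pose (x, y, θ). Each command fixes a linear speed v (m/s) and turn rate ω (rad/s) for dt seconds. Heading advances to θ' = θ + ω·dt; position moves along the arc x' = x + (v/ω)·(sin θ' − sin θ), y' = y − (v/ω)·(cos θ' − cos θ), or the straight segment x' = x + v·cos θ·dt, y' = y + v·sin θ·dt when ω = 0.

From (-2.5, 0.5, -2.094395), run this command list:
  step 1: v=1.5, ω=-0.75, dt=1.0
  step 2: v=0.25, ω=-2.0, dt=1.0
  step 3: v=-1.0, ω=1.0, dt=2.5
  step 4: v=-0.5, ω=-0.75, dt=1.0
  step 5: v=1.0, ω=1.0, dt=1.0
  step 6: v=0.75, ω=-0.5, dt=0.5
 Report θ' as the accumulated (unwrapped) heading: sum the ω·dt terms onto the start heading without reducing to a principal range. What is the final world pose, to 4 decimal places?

step 1: θ'=-2.8444 (R=-2.0000) → pose (-3.6464, -0.4123, -2.8444)
step 2: θ'=-4.8444 (R=-0.1250) → pose (-3.8069, -0.2763, -4.8444)
step 3: θ'=-2.3444 (R=-1.0000) → pose (-2.1002, -1.1067, -2.3444)
step 4: θ'=-3.0944 (R=0.6667) → pose (-1.6547, -0.9066, -3.0944)
step 5: θ'=-2.0944 (R=1.0000) → pose (-2.4735, -1.4055, -2.0944)
step 6: θ'=-2.3444 (R=-1.5000) → pose (-2.6995, -1.7035, -2.3444)

(-2.6995, -1.7035, -2.3444)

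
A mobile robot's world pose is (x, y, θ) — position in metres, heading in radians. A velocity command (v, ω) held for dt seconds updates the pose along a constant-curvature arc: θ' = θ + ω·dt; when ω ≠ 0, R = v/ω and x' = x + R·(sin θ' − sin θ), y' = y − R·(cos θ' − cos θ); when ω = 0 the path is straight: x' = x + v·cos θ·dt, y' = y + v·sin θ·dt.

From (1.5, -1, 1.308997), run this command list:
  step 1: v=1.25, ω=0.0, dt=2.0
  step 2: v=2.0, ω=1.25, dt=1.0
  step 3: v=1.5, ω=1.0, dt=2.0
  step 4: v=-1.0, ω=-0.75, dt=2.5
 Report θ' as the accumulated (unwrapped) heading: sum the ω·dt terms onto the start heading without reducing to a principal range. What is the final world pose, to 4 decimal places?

(1.0809, 3.1341, 2.6840)

step 1: θ'=1.3090 (straight) → pose (2.1470, 1.4148, 1.3090)
step 2: θ'=2.5590 (R=1.6000) → pose (1.4819, 3.1650, 2.5590)
step 3: θ'=4.5590 (R=1.5000) → pose (-0.8258, 2.1416, 4.5590)
step 4: θ'=2.6840 (R=1.3333) → pose (1.0809, 3.1341, 2.6840)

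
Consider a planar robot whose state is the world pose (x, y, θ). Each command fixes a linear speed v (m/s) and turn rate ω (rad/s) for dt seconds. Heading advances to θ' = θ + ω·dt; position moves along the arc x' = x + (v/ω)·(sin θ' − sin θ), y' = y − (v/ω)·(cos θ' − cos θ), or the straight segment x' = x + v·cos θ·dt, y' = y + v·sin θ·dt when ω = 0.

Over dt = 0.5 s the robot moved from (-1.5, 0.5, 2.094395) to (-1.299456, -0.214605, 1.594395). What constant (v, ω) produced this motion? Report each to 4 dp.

v = -1.5000, ω = -1.0000

Δθ = 1.594395 − 2.094395 = -0.500000
ω = Δθ/dt = -0.500000/0.5 = -1.0000
R = −Δy/(cos θ' − cos θ) = 1.5000
v = R·ω = 1.5000·-1.0000 = -1.5000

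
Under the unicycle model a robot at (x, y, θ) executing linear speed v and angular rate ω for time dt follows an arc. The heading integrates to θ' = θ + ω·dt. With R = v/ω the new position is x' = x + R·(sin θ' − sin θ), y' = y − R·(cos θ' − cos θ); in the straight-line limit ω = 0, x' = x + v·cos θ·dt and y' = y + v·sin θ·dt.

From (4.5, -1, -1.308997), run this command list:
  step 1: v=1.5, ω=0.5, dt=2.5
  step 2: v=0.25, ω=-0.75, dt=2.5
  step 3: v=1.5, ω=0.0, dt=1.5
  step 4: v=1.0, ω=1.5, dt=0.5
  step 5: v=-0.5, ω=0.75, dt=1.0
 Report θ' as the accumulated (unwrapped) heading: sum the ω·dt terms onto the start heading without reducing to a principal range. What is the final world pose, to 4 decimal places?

step 1: θ'=-0.0590 (R=3.0000) → pose (7.2209, -3.2183, -0.0590)
step 2: θ'=-1.9340 (R=-0.3333) → pose (7.5128, -3.6695, -1.9340)
step 3: θ'=-1.9340 (straight) → pose (6.7135, -5.7727, -1.9340)
step 4: θ'=-1.1840 (R=0.6667) → pose (6.7192, -6.2610, -1.1840)
step 5: θ'=-0.4340 (R=-0.6667) → pose (6.3822, -5.9077, -0.4340)

(6.3822, -5.9077, -0.4340)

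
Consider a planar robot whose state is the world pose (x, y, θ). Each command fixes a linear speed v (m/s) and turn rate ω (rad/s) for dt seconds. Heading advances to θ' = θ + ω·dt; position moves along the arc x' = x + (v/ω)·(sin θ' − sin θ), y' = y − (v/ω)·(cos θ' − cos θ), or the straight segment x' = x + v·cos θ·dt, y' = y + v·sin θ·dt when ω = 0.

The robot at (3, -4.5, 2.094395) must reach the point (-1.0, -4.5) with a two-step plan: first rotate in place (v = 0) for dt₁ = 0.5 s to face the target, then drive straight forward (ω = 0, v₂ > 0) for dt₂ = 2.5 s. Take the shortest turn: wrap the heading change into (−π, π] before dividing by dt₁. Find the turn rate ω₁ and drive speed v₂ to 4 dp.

ω₁ = 2.0944, v₂ = 1.6000

heading to target = atan2(-4.5−-4.5, -1−3) = 3.1416
Δθ = wrap(3.1416 − 2.0944) = 1.0472; ω₁ = Δθ/dt₁ = 2.0944
distance = √((-1−3)² + (-4.5−-4.5)²) = 4.0000; v₂ = distance/dt₂ = 1.6000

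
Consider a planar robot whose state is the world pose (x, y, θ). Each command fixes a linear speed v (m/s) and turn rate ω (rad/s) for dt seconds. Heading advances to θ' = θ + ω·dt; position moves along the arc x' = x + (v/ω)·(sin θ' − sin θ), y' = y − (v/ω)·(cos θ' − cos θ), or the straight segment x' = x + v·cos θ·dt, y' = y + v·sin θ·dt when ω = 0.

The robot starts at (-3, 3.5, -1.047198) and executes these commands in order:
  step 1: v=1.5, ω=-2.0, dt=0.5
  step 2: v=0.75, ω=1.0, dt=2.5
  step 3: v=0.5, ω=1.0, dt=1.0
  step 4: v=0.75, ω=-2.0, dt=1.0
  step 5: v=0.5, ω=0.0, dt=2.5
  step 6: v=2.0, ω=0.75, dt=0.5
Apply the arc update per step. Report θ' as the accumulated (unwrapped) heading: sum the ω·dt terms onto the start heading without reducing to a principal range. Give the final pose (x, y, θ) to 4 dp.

(0.8549, 1.4293, -0.1722)

step 1: θ'=-2.0472 (R=-0.7500) → pose (-2.9830, 2.7811, -2.0472)
step 2: θ'=0.4528 (R=0.7500) → pose (-1.9884, 1.7627, 0.4528)
step 3: θ'=1.4528 (R=0.5000) → pose (-1.7106, 2.1535, 1.4528)
step 4: θ'=-0.5472 (R=-0.3750) → pose (-1.1431, 2.4296, -0.5472)
step 5: θ'=-0.5472 (straight) → pose (-0.0757, 1.7792, -0.5472)
step 6: θ'=-0.1722 (R=2.6667) → pose (0.8549, 1.4293, -0.1722)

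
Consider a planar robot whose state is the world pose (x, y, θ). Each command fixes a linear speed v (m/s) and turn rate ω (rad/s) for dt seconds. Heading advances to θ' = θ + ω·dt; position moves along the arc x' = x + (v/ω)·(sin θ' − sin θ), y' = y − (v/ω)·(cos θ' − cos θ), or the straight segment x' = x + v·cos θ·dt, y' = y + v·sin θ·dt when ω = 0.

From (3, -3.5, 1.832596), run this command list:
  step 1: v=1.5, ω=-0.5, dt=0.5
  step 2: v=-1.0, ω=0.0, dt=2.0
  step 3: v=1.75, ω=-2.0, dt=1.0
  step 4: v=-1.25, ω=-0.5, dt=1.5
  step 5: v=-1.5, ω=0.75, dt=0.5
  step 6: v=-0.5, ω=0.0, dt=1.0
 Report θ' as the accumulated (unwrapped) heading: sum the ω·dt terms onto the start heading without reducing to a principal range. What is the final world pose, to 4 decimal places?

step 1: θ'=1.5826 (R=-3.0000) → pose (2.8980, -2.7589, 1.5826)
step 2: θ'=1.5826 (straight) → pose (2.9216, -4.7588, 1.5826)
step 3: θ'=-0.4174 (R=-0.8750) → pose (4.1512, -3.9486, -0.4174)
step 4: θ'=-1.1674 (R=2.5000) → pose (2.8654, -2.6446, -1.1674)
step 5: θ'=-0.7924 (R=-2.0000) → pose (2.4500, -2.0254, -0.7924)
step 6: θ'=-0.7924 (straight) → pose (2.0989, -1.6694, -0.7924)

(2.0989, -1.6694, -0.7924)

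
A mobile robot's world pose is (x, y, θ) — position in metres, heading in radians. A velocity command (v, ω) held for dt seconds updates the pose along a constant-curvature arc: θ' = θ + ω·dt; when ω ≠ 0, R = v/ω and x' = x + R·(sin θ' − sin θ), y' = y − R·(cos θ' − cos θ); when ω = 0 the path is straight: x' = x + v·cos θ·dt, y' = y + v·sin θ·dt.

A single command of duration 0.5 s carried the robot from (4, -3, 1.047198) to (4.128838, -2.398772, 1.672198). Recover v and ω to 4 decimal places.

Δθ = 1.672198 − 1.047198 = 0.625000
ω = Δθ/dt = 0.625000/0.5 = 1.2500
R = −Δy/(cos θ' − cos θ) = 1.0000
v = R·ω = 1.0000·1.2500 = 1.2500

v = 1.2500, ω = 1.2500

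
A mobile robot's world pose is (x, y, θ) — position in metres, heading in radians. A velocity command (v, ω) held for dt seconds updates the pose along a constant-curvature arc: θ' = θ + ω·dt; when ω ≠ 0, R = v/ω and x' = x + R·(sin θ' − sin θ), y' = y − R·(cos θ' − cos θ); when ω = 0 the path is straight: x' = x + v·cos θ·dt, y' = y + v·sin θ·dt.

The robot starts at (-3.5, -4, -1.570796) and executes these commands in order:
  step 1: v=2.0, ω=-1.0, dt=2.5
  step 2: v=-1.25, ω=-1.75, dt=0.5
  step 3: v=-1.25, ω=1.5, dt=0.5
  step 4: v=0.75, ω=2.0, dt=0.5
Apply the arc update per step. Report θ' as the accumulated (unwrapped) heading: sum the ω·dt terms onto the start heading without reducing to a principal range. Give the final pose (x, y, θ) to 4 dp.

(-7.1992, -6.2048, -3.1958)

step 1: θ'=-4.0708 (R=-2.0000) → pose (-7.1023, -5.1969, -4.0708)
step 2: θ'=-4.9458 (R=0.7143) → pose (-6.9796, -5.7896, -4.9458)
step 3: θ'=-4.1958 (R=-0.8333) → pose (-6.8935, -6.3940, -4.1958)
step 4: θ'=-3.1958 (R=0.3750) → pose (-7.1992, -6.2048, -3.1958)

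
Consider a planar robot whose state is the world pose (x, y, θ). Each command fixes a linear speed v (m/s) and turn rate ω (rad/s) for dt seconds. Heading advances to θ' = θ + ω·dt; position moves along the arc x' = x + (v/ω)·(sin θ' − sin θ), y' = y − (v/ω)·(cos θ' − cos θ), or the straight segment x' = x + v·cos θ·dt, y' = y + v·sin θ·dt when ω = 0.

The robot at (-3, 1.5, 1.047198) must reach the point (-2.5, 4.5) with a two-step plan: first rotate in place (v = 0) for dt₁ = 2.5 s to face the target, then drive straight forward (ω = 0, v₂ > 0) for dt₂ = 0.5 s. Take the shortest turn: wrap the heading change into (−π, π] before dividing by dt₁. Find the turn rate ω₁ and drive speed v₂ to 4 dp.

heading to target = atan2(4.5−1.5, -2.5−-3) = 1.4056
Δθ = wrap(1.4056 − 1.0472) = 0.3584; ω₁ = Δθ/dt₁ = 0.1434
distance = √((-2.5−-3)² + (4.5−1.5)²) = 3.0414; v₂ = distance/dt₂ = 6.0828

ω₁ = 0.1434, v₂ = 6.0828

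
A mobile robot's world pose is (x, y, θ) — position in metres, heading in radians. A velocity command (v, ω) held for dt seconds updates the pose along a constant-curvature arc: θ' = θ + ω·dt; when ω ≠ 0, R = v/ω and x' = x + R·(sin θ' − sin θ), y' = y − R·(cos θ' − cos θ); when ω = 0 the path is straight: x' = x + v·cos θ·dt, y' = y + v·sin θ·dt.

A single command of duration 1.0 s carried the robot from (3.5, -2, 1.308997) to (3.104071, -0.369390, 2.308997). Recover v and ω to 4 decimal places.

v = 1.7500, ω = 1.0000

Δθ = 2.308997 − 1.308997 = 1.000000
ω = Δθ/dt = 1.000000/1.0 = 1.0000
R = −Δy/(cos θ' − cos θ) = 1.7500
v = R·ω = 1.7500·1.0000 = 1.7500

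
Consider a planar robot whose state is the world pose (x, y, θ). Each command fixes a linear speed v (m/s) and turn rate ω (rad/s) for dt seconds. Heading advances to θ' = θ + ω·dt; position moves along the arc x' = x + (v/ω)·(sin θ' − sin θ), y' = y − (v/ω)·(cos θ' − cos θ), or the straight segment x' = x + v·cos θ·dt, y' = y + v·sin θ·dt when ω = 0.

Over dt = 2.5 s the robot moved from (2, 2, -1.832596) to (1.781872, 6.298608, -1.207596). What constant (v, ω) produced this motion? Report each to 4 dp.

Δθ = -1.207596 − -1.832596 = 0.625000
ω = Δθ/dt = 0.625000/2.5 = 0.2500
R = −Δy/(cos θ' − cos θ) = -7.0000
v = R·ω = -7.0000·0.2500 = -1.7500

v = -1.7500, ω = 0.2500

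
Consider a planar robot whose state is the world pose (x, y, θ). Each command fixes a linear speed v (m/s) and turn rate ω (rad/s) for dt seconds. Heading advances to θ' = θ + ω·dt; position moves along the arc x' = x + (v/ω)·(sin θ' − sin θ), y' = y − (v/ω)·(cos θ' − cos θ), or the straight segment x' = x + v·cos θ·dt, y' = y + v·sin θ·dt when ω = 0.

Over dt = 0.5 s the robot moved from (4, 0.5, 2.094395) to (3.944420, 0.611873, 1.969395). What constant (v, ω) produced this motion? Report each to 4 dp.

Δθ = 1.969395 − 2.094395 = -0.125000
ω = Δθ/dt = -0.125000/0.5 = -0.2500
R = −Δy/(cos θ' − cos θ) = -1.0000
v = R·ω = -1.0000·-0.2500 = 0.2500

v = 0.2500, ω = -0.2500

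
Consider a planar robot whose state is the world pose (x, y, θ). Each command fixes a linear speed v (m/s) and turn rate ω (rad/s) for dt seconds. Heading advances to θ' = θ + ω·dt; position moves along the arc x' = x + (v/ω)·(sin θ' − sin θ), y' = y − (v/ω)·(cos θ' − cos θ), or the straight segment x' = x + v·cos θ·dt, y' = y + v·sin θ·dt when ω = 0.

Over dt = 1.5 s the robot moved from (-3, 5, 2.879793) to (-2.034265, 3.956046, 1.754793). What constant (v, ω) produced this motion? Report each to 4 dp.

v = -1.0000, ω = -0.7500

Δθ = 1.754793 − 2.879793 = -1.125000
ω = Δθ/dt = -1.125000/1.5 = -0.7500
R = −Δy/(cos θ' − cos θ) = 1.3333
v = R·ω = 1.3333·-0.7500 = -1.0000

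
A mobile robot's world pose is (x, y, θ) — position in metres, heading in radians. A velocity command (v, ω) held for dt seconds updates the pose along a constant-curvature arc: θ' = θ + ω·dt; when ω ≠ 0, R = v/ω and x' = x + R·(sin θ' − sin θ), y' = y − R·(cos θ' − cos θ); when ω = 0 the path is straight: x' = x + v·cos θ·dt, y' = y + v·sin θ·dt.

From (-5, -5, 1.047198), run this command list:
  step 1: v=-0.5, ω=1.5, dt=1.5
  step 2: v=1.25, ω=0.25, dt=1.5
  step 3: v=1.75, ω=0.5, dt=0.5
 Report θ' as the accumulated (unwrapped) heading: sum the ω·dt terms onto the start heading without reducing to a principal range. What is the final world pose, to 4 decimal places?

(-7.1068, -6.6551, 3.9222)

step 1: θ'=3.2972 (R=-0.3333) → pose (-4.6597, -5.4960, 3.2972)
step 2: θ'=3.6722 (R=5.0000) → pose (-6.4151, -6.1231, 3.6722)
step 3: θ'=3.9222 (R=3.5000) → pose (-7.1068, -6.6551, 3.9222)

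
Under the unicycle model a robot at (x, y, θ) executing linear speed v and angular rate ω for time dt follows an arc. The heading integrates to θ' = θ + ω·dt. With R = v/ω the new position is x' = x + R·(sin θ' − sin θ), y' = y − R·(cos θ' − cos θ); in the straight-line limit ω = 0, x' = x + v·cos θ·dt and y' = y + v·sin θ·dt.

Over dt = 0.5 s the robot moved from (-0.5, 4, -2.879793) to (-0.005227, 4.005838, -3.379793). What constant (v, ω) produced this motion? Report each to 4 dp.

v = -1.0000, ω = -1.0000

Δθ = -3.379793 − -2.879793 = -0.500000
ω = Δθ/dt = -0.500000/0.5 = -1.0000
R = Δx/(sin θ' − sin θ) = 1.0000
v = R·ω = 1.0000·-1.0000 = -1.0000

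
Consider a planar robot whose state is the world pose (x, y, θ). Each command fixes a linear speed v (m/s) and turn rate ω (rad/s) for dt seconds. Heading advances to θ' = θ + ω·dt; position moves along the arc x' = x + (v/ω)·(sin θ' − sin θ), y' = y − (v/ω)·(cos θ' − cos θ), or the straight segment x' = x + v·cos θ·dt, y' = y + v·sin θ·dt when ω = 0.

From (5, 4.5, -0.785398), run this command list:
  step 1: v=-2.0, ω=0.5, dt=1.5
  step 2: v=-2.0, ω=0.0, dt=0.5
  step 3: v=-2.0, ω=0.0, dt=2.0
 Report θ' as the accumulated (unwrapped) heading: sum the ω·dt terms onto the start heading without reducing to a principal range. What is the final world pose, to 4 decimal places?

(-2.6837, 5.8460, -0.0354)

step 1: θ'=-0.0354 (R=-4.0000) → pose (2.3131, 5.6691, -0.0354)
step 2: θ'=-0.0354 (straight) → pose (1.3138, 5.7045, -0.0354)
step 3: θ'=-0.0354 (straight) → pose (-2.6837, 5.8460, -0.0354)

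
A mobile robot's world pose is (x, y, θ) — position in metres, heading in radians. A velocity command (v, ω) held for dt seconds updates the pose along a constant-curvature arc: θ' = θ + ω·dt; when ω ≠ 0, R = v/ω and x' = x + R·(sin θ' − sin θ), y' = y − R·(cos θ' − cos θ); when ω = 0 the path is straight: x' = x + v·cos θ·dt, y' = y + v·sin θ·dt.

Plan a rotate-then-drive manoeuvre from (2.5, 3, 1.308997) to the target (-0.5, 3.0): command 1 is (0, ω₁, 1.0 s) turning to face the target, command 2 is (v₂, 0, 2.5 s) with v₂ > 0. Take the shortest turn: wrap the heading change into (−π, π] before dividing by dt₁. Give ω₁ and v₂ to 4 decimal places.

heading to target = atan2(3−3, -0.5−2.5) = 3.1416
Δθ = wrap(3.1416 − 1.3090) = 1.8326; ω₁ = Δθ/dt₁ = 1.8326
distance = √((-0.5−2.5)² + (3−3)²) = 3.0000; v₂ = distance/dt₂ = 1.2000

ω₁ = 1.8326, v₂ = 1.2000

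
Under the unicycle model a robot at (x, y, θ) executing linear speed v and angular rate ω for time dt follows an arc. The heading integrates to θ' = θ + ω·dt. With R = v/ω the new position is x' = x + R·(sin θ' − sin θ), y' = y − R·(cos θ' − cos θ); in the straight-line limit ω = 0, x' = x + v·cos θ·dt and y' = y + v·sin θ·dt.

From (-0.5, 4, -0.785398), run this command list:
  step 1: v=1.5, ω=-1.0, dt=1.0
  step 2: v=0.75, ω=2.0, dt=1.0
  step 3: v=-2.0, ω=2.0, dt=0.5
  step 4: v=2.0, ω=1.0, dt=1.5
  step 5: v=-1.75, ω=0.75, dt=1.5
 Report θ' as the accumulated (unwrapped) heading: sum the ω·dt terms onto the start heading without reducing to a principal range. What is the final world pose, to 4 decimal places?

(1.0467, 4.3994, 3.8396)

step 1: θ'=-1.7854 (R=-1.5000) → pose (-0.0951, 2.6199, -1.7854)
step 2: θ'=0.2146 (R=0.3750) → pose (0.3512, 2.1736, 0.2146)
step 3: θ'=1.2146 (R=-1.0000) → pose (-0.3731, 1.5453, 1.2146)
step 4: θ'=2.7146 (R=2.0000) → pose (-1.4193, 4.0631, 2.7146)
step 5: θ'=3.8396 (R=-2.3333) → pose (1.0467, 4.3994, 3.8396)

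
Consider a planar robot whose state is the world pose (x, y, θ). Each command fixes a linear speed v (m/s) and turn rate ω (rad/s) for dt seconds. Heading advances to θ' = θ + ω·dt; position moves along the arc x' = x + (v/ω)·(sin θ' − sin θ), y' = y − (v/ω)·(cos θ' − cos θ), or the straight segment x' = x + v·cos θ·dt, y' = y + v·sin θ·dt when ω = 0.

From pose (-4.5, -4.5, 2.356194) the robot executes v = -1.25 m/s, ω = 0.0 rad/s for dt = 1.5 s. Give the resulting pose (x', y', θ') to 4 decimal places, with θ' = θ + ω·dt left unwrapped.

θ' = 2.3562 + 0.0·1.5 = 2.3562
ω = 0 → straight: x' = -4.5 + -1.25·cos(2.3562)·1.5 = -3.1742
y' = -4.5 + -1.25·sin(2.3562)·1.5 = -5.8258

(-3.1742, -5.8258, 2.3562)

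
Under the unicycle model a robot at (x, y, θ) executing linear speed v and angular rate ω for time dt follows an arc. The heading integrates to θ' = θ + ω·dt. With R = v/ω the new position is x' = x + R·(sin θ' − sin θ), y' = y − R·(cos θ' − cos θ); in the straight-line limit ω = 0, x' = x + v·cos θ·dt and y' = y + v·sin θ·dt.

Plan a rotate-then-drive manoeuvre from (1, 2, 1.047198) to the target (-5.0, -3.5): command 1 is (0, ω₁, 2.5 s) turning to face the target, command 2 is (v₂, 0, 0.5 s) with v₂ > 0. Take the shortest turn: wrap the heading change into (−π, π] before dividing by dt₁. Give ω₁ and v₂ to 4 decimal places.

ω₁ = 1.1345, v₂ = 16.2788

heading to target = atan2(-3.5−2, -5−1) = -2.3996
Δθ = wrap(-2.3996 − 1.0472) = 2.8363; ω₁ = Δθ/dt₁ = 1.1345
distance = √((-5−1)² + (-3.5−2)²) = 8.1394; v₂ = distance/dt₂ = 16.2788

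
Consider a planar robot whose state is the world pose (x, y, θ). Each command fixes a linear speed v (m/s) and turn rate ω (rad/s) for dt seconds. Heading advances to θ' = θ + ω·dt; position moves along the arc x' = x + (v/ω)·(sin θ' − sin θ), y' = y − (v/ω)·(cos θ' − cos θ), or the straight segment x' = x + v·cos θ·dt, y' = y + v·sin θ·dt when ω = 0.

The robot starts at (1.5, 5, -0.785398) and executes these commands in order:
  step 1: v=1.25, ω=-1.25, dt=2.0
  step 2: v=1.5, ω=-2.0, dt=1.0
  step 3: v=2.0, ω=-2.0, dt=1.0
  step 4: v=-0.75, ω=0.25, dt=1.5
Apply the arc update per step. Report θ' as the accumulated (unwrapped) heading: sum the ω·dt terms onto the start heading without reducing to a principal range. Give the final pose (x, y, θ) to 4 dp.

(1.0425, 5.2621, -6.9104)

step 1: θ'=-3.2854 (R=-1.0000) → pose (0.6496, 3.3032, -3.2854)
step 2: θ'=-5.2854 (R=-0.7500) → pose (0.1269, 4.4521, -5.2854)
step 3: θ'=-7.2854 (R=-1.0000) → pose (1.8098, 4.4484, -7.2854)
step 4: θ'=-6.9104 (R=-3.0000) → pose (1.0425, 5.2621, -6.9104)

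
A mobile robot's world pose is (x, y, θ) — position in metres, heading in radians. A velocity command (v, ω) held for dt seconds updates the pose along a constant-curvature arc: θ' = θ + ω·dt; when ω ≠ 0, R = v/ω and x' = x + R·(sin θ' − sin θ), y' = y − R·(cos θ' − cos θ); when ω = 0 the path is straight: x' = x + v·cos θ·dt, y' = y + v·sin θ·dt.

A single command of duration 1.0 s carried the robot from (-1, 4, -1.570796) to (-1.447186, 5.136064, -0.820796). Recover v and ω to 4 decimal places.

Δθ = -0.820796 − -1.570796 = 0.750000
ω = Δθ/dt = 0.750000/1.0 = 0.7500
R = −Δy/(cos θ' − cos θ) = -1.6667
v = R·ω = -1.6667·0.7500 = -1.2500

v = -1.2500, ω = 0.7500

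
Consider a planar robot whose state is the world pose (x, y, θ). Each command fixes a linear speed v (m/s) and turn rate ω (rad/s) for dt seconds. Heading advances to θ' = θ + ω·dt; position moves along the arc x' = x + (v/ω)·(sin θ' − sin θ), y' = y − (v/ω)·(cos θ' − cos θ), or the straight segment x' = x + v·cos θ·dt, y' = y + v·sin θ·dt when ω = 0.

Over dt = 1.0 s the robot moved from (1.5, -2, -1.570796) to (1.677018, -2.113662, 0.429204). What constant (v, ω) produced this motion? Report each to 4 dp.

Δθ = 0.429204 − -1.570796 = 2.000000
ω = Δθ/dt = 2.000000/1.0 = 2.0000
R = Δx/(sin θ' − sin θ) = 0.1250
v = R·ω = 0.1250·2.0000 = 0.2500

v = 0.2500, ω = 2.0000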